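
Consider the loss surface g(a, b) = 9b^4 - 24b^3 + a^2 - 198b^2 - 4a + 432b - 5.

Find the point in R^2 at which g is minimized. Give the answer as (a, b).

g(a,b) separates as P(a) + Q(b) − 5, so its minimum is min P + min Q − 5.
P'(a) = 2a - 4 vanishes at a ∈ {2}; Q'(b) = 36(b - 4)(b - 1)(b + 3) vanishes at b ∈ {-3, 1, 4}.
Local minima of P (where P''>0): P(2)=-4. Local minima of Q: Q(-3)=-1701, Q(4)=-672.
So the global minimum of g is P(2) + Q(-3) − 5 = -4 − 1701 − 5 = -1710, attained at (2, -3).

(2, -3)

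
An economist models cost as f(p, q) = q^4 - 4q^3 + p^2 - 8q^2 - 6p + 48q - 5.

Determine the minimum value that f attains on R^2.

-94

f(p,q) separates as A(p) + B(q) − 5, so its minimum is min A + min B − 5.
A'(p) = 2p - 6 vanishes at p ∈ {3}; B'(q) = 4(q - 3)(q - 2)(q + 2) vanishes at q ∈ {-2, 2, 3}.
Local minima of A (where A''>0): A(3)=-9. Local minima of B: B(-2)=-80, B(3)=45.
So the global minimum of f is A(3) + B(-2) − 5 = -9 − 80 − 5 = -94, attained at (3, -2).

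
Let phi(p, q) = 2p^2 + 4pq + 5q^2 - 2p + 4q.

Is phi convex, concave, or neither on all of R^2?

convex

phi is quadratic, so its Hessian is the constant matrix H = [[4, 4], [4, 10]].
det(H) = 24, tr(H) = 14.
det(H) > 0 and tr(H) > 0, so H is positive definite everywhere: convex.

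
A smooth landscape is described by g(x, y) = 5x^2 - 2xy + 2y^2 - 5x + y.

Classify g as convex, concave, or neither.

convex

g is quadratic, so its Hessian is the constant matrix H = [[10, -2], [-2, 4]].
det(H) = 36, tr(H) = 14.
det(H) > 0 and tr(H) > 0, so H is positive definite everywhere: convex.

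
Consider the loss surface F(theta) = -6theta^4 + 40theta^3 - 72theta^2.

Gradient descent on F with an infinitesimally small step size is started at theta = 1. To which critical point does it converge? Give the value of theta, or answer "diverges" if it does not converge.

F'(theta) = -24theta(theta - 3)(theta - 2), so F'(1) = -48.
Gradient descent moves in the -F' direction, i.e. theta is increasing.
The nearest critical point in that direction is theta = 2, where F'' = 48 > 0 (a local minimum). The iterate converges there.

2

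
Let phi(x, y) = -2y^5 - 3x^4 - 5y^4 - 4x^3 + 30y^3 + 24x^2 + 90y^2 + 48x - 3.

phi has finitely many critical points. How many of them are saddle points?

phi separates as a function of x plus a function of y, so ∇phi=0 decouples.
∂phi/∂x = -12(x - 2)(x + 1)(x + 2) = 0 at x ∈ {-2, -1, 2}; ∂phi/∂y = -10y(y - 3)(y + 2)(y + 3) = 0 at y ∈ {-3, -2, 0, 3}.
The Hessian is diagonal: diag(phi_xx, phi_yy). Second derivatives: phi_xx(-2)=-48, phi_xx(-1)=36, phi_xx(2)=-144; phi_yy(-3)=180, phi_yy(-2)=-100, phi_yy(0)=180, phi_yy(3)=-900.
Saddle points occur where the two diagonal entries have opposite signs: (-2, -3), (-2, 0), (-1, -2), (-1, 3), (2, -3), (2, 0). Count: 6.

6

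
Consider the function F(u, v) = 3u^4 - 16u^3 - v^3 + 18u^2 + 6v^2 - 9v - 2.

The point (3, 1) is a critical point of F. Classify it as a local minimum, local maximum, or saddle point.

local minimum

The mixed partial ∂²F/∂u∂v is 0, so the Hessian at any point is diag(F_uu, F_vv) = diag(12(3u^2 - 8u + 3), 6(-v + 2)).
At (3, 1): H = diag(72, 6).
Both eigenvalues are positive, so H is positive definite: a local minimum.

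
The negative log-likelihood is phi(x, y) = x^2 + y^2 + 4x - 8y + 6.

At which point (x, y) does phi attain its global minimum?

phi(x,y) separates as P(x) + Q(y) + 6, so its minimum is min P + min Q + 6.
P'(x) = 2x + 4 vanishes at x ∈ {-2}; Q'(y) = 2y - 8 vanishes at y ∈ {4}.
Local minima of P (where P''>0): P(-2)=-4. Local minima of Q: Q(4)=-16.
So the global minimum of phi is P(-2) + Q(4) + 6 = -4 − 16 + 6 = -14, attained at (-2, 4).

(-2, 4)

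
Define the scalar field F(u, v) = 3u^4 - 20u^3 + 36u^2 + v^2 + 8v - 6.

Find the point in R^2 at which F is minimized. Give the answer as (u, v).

F(u,v) separates as P(u) + Q(v) − 6, so its minimum is min P + min Q − 6.
P'(u) = 12u(u - 3)(u - 2) vanishes at u ∈ {0, 2, 3}; Q'(v) = 2v + 8 vanishes at v ∈ {-4}.
Local minima of P (where P''>0): P(0)=0, P(3)=27. Local minima of Q: Q(-4)=-16.
So the global minimum of F is P(0) + Q(-4) − 6 = 0 − 16 − 6 = -22, attained at (0, -4).

(0, -4)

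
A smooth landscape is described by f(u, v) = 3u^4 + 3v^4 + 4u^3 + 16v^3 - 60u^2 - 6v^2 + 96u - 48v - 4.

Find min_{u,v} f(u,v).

-996

f(u,v) separates as P(u) + Q(v) − 4, so its minimum is min P + min Q − 4.
P'(u) = 12(u - 2)(u - 1)(u + 4) vanishes at u ∈ {-4, 1, 2}; Q'(v) = 12(v - 1)(v + 1)(v + 4) vanishes at v ∈ {-4, -1, 1}.
Local minima of P (where P''>0): P(-4)=-832, P(2)=32. Local minima of Q: Q(-4)=-160, Q(1)=-35.
So the global minimum of f is P(-4) + Q(-4) − 4 = -832 − 160 − 4 = -996, attained at (-4, -4).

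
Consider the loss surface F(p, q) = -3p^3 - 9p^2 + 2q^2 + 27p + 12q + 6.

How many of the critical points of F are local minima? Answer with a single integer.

1

F separates as a function of p plus a function of q, so ∇F=0 decouples.
∂F/∂p = -9(p - 1)(p + 3) = 0 at p ∈ {-3, 1}; ∂F/∂q = 4(q + 3) = 0 at q ∈ {-3}.
The Hessian is diagonal: diag(F_pp, F_qq). Second derivatives: F_pp(-3)=36, F_pp(1)=-36; F_qq(-3)=4.
Local minima occur where both diagonal entries positive: (-3, -3). Count: 1.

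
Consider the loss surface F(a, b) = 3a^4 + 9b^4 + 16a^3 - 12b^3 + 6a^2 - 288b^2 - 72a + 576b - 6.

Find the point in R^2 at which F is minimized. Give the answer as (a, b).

(1, -4)

F(a,b) separates as P(a) + Q(b) − 6, so its minimum is min P + min Q − 6.
P'(a) = 12(a - 1)(a + 2)(a + 3) vanishes at a ∈ {-3, -2, 1}; Q'(b) = 36(b - 4)(b - 1)(b + 4) vanishes at b ∈ {-4, 1, 4}.
Local minima of P (where P''>0): P(-3)=81, P(1)=-47. Local minima of Q: Q(-4)=-3840, Q(4)=-768.
So the global minimum of F is P(1) + Q(-4) − 6 = -47 − 3840 − 6 = -3893, attained at (1, -4).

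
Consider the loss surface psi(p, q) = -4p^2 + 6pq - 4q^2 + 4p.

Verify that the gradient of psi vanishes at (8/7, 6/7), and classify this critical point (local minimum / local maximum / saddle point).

local maximum

∇psi = (-8p + 6q + 4, 6p - 8q); substituting (8/7, 6/7) gives ∇psi = (0, 0), so (8/7, 6/7) is indeed a critical point.
The Hessian of psi is constant: H = [[-8, 6], [6, -8]].
det(H) = (-8)·(-8) − 6² = 28.
det(H) > 0 and tr(H) = -16 < 0, so H is negative definite and the point is a local maximum.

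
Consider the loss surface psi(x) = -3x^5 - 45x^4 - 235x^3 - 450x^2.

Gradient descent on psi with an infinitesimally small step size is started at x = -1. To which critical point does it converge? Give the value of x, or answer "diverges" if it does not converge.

-3

psi'(x) = -15x(x + 3)(x + 4)(x + 5), so psi'(-1) = 360.
Gradient descent moves in the -psi' direction, i.e. x is decreasing.
The nearest critical point in that direction is x = -3, where psi'' = 90 > 0 (a local minimum). The iterate converges there.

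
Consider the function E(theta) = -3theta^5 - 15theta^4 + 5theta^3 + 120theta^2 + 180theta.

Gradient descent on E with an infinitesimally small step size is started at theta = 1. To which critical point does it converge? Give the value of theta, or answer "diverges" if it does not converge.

-1

E'(theta) = -15(theta - 2)(theta + 1)(theta + 2)(theta + 3), so E'(1) = 360.
Gradient descent moves in the -E' direction, i.e. theta is decreasing.
The nearest critical point in that direction is theta = -1, where E'' = 90 > 0 (a local minimum). The iterate converges there.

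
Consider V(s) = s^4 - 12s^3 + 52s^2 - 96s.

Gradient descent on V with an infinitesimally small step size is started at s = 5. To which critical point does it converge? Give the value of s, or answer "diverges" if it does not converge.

V'(s) = 4(s - 4)(s - 3)(s - 2), so V'(5) = 24.
Gradient descent moves in the -V' direction, i.e. s is decreasing.
The nearest critical point in that direction is s = 4, where V'' = 8 > 0 (a local minimum). The iterate converges there.

4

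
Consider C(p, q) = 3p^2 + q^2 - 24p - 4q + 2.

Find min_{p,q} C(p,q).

C(p,q) separates as A(p) + B(q) + 2, so its minimum is min A + min B + 2.
A'(p) = 6p - 24 vanishes at p ∈ {4}; B'(q) = 2q - 4 vanishes at q ∈ {2}.
Local minima of A (where A''>0): A(4)=-48. Local minima of B: B(2)=-4.
So the global minimum of C is A(4) + B(2) + 2 = -48 − 4 + 2 = -50, attained at (4, 2).

-50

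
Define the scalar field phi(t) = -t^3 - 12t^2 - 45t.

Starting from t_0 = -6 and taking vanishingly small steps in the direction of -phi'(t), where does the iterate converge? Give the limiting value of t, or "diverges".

phi'(t) = -3(t + 3)(t + 5), so phi'(-6) = -9.
Gradient descent moves in the -phi' direction, i.e. t is increasing.
The nearest critical point in that direction is t = -5, where phi'' = 6 > 0 (a local minimum). The iterate converges there.

-5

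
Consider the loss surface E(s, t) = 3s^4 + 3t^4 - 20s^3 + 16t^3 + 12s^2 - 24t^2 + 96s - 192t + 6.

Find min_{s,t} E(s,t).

E(s,t) separates as P(s) + Q(t) + 6, so its minimum is min P + min Q + 6.
P'(s) = 12(s - 4)(s - 2)(s + 1) vanishes at s ∈ {-1, 2, 4}; Q'(t) = 12(t - 2)(t + 2)(t + 4) vanishes at t ∈ {-4, -2, 2}.
Local minima of P (where P''>0): P(-1)=-61, P(4)=64. Local minima of Q: Q(-4)=128, Q(2)=-304.
So the global minimum of E is P(-1) + Q(2) + 6 = -61 − 304 + 6 = -359, attained at (-1, 2).

-359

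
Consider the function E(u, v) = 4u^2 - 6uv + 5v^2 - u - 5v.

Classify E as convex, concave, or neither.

convex

E is quadratic, so its Hessian is the constant matrix H = [[8, -6], [-6, 10]].
det(H) = 44, tr(H) = 18.
det(H) > 0 and tr(H) > 0, so H is positive definite everywhere: convex.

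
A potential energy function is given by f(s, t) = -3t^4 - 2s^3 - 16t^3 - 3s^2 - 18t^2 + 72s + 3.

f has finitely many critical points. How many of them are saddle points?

3

f separates as a function of s plus a function of t, so ∇f=0 decouples.
∂f/∂s = -6(s - 3)(s + 4) = 0 at s ∈ {-4, 3}; ∂f/∂t = -12t(t + 1)(t + 3) = 0 at t ∈ {-3, -1, 0}.
The Hessian is diagonal: diag(f_ss, f_tt). Second derivatives: f_ss(-4)=42, f_ss(3)=-42; f_tt(-3)=-72, f_tt(-1)=24, f_tt(0)=-36.
Saddle points occur where the two diagonal entries have opposite signs: (-4, -3), (-4, 0), (3, -1). Count: 3.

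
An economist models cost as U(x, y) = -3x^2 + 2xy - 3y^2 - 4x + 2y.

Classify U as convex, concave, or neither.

U is quadratic, so its Hessian is the constant matrix H = [[-6, 2], [2, -6]].
det(H) = 32, tr(H) = -12.
det(H) > 0 and tr(H) < 0, so H is negative definite everywhere: concave.

concave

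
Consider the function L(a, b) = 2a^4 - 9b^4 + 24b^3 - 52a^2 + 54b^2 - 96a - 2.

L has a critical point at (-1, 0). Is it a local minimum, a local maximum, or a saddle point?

The mixed partial ∂²L/∂a∂b is 0, so the Hessian at any point is diag(L_aa, L_bb) = diag(8(3a^2 - 13), 36(-3b^2 + 4b + 3)).
At (-1, 0): H = diag(-80, 108).
The eigenvalues have opposite signs, so H is indefinite: a saddle point.

saddle point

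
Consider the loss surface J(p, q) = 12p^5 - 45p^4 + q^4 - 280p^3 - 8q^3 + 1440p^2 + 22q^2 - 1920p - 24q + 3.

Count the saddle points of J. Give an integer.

6

J separates as a function of p plus a function of q, so ∇J=0 decouples.
∂J/∂p = 60(p - 4)(p - 2)(p - 1)(p + 4) = 0 at p ∈ {-4, 1, 2, 4}; ∂J/∂q = 4(q - 3)(q - 2)(q - 1) = 0 at q ∈ {1, 2, 3}.
The Hessian is diagonal: diag(J_pp, J_qq). Second derivatives: J_pp(-4)=-14400, J_pp(1)=900, J_pp(2)=-720, J_pp(4)=2880; J_qq(1)=8, J_qq(2)=-4, J_qq(3)=8.
Saddle points occur where the two diagonal entries have opposite signs: (-4, 1), (-4, 3), (1, 2), (2, 1), (2, 3), (4, 2). Count: 6.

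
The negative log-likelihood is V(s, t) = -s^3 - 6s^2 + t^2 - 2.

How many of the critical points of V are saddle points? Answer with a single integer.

V separates as a function of s plus a function of t, so ∇V=0 decouples.
∂V/∂s = -3s(s + 4) = 0 at s ∈ {-4, 0}; ∂V/∂t = 2t = 0 at t ∈ {0}.
The Hessian is diagonal: diag(V_ss, V_tt). Second derivatives: V_ss(-4)=12, V_ss(0)=-12; V_tt(0)=2.
Saddle points occur where the two diagonal entries have opposite signs: (0, 0). Count: 1.

1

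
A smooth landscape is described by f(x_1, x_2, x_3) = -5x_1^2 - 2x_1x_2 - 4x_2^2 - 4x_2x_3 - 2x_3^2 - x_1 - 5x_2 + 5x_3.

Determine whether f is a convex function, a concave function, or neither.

f is quadratic, so its Hessian is the constant matrix H = [[-10, -2, 0], [-2, -8, -4], [0, -4, -4]].
Leading principal minors: -10, 76, -144.
Signs alternate −, +, − ⇒ H ≺ 0 ⇒ concave.

concave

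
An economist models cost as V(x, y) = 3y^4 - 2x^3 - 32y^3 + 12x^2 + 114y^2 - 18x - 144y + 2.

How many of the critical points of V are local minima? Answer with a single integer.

V separates as a function of x plus a function of y, so ∇V=0 decouples.
∂V/∂x = -6(x - 3)(x - 1) = 0 at x ∈ {1, 3}; ∂V/∂y = 12(y - 4)(y - 3)(y - 1) = 0 at y ∈ {1, 3, 4}.
The Hessian is diagonal: diag(V_xx, V_yy). Second derivatives: V_xx(1)=12, V_xx(3)=-12; V_yy(1)=72, V_yy(3)=-24, V_yy(4)=36.
Local minima occur where both diagonal entries positive: (1, 1), (1, 4). Count: 2.

2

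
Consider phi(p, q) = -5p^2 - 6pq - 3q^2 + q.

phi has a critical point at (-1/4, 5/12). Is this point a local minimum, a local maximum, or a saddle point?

local maximum

The Hessian of phi is constant: H = [[-10, -6], [-6, -6]].
det(H) = (-10)·(-6) − (-6)² = 24.
det(H) > 0 and tr(H) = -16 < 0, so H is negative definite and the point is a local maximum.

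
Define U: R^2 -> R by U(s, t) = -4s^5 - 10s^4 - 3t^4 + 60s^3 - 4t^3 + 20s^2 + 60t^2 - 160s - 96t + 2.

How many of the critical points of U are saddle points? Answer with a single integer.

U separates as a function of s plus a function of t, so ∇U=0 decouples.
∂U/∂s = -20(s - 2)(s - 1)(s + 1)(s + 4) = 0 at s ∈ {-4, -1, 1, 2}; ∂U/∂t = -12(t - 2)(t - 1)(t + 4) = 0 at t ∈ {-4, 1, 2}.
The Hessian is diagonal: diag(U_ss, U_tt). Second derivatives: U_ss(-4)=1800, U_ss(-1)=-360, U_ss(1)=200, U_ss(2)=-360; U_tt(-4)=-360, U_tt(1)=60, U_tt(2)=-72.
Saddle points occur where the two diagonal entries have opposite signs: (-4, -4), (-4, 2), (-1, 1), (1, -4), (1, 2), (2, 1). Count: 6.

6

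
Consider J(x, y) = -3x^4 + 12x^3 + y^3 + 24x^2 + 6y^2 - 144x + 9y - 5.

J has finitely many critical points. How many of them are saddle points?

3

J separates as a function of x plus a function of y, so ∇J=0 decouples.
∂J/∂x = -12(x - 3)(x - 2)(x + 2) = 0 at x ∈ {-2, 2, 3}; ∂J/∂y = 3(y + 1)(y + 3) = 0 at y ∈ {-3, -1}.
The Hessian is diagonal: diag(J_xx, J_yy). Second derivatives: J_xx(-2)=-240, J_xx(2)=48, J_xx(3)=-60; J_yy(-3)=-6, J_yy(-1)=6.
Saddle points occur where the two diagonal entries have opposite signs: (-2, -1), (2, -3), (3, -1). Count: 3.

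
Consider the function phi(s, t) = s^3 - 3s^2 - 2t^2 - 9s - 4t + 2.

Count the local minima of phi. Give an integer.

phi separates as a function of s plus a function of t, so ∇phi=0 decouples.
∂phi/∂s = 3(s - 3)(s + 1) = 0 at s ∈ {-1, 3}; ∂phi/∂t = -4(t + 1) = 0 at t ∈ {-1}.
The Hessian is diagonal: diag(phi_ss, phi_tt). Second derivatives: phi_ss(-1)=-12, phi_ss(3)=12; phi_tt(-1)=-4.
Local minima occur where both diagonal entries positive: none. Count: 0.

0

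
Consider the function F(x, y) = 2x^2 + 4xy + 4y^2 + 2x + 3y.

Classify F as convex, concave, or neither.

convex

F is quadratic, so its Hessian is the constant matrix H = [[4, 4], [4, 8]].
det(H) = 16, tr(H) = 12.
det(H) > 0 and tr(H) > 0, so H is positive definite everywhere: convex.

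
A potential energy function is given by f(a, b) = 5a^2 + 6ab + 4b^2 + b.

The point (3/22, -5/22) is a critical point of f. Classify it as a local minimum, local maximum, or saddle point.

local minimum

The Hessian of f is constant: H = [[10, 6], [6, 8]].
det(H) = 10·8 − 6² = 44.
det(H) > 0 and tr(H) = 18 > 0, so H is positive definite and the point is a local minimum.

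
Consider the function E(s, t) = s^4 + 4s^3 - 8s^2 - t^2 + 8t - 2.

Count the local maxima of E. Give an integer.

E separates as a function of s plus a function of t, so ∇E=0 decouples.
∂E/∂s = 4s(s - 1)(s + 4) = 0 at s ∈ {-4, 0, 1}; ∂E/∂t = -2(t - 4) = 0 at t ∈ {4}.
The Hessian is diagonal: diag(E_ss, E_tt). Second derivatives: E_ss(-4)=80, E_ss(0)=-16, E_ss(1)=20; E_tt(4)=-2.
Local maxima occur where both diagonal entries negative: (0, 4). Count: 1.

1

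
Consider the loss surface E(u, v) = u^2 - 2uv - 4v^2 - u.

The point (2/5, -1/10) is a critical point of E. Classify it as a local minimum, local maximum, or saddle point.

saddle point

The Hessian of E is constant: H = [[2, -2], [-2, -8]].
det(H) = 2·(-8) − (-2)² = -20.
Since det(H) < 0, H is indefinite and the critical point is a saddle point.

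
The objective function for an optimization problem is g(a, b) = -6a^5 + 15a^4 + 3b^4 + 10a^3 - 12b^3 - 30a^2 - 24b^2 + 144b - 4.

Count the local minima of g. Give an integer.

4

g separates as a function of a plus a function of b, so ∇g=0 decouples.
∂g/∂a = -30a(a - 2)(a - 1)(a + 1) = 0 at a ∈ {-1, 0, 1, 2}; ∂g/∂b = 12(b - 3)(b - 2)(b + 2) = 0 at b ∈ {-2, 2, 3}.
The Hessian is diagonal: diag(g_aa, g_bb). Second derivatives: g_aa(-1)=180, g_aa(0)=-60, g_aa(1)=60, g_aa(2)=-180; g_bb(-2)=240, g_bb(2)=-48, g_bb(3)=60.
Local minima occur where both diagonal entries positive: (-1, -2), (-1, 3), (1, -2), (1, 3). Count: 4.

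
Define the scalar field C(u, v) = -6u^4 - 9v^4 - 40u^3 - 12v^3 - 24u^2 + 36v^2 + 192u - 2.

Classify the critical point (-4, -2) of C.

The mixed partial ∂²C/∂u∂v is 0, so the Hessian at any point is diag(C_uu, C_vv) = diag(-24(3u^2 + 10u + 2), 36(-3v^2 - 2v + 2)).
At (-4, -2): H = diag(-240, -216).
Both eigenvalues are negative, so H is negative definite: a local maximum.

local maximum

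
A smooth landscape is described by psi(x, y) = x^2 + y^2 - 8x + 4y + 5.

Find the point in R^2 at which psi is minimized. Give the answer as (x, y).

(4, -2)

psi(x,y) separates as P(x) + Q(y) + 5, so its minimum is min P + min Q + 5.
P'(x) = 2x - 8 vanishes at x ∈ {4}; Q'(y) = 2y + 4 vanishes at y ∈ {-2}.
Local minima of P (where P''>0): P(4)=-16. Local minima of Q: Q(-2)=-4.
So the global minimum of psi is P(4) + Q(-2) + 5 = -16 − 4 + 5 = -15, attained at (4, -2).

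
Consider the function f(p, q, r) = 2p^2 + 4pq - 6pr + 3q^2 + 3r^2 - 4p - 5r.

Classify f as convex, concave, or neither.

f is quadratic, so its Hessian is the constant matrix H = [[4, 4, -6], [4, 6, 0], [-6, 0, 6]].
Leading principal minors: 4, 8, -168.
Neither pattern holds ⇒ H is indefinite ⇒ neither convex nor concave.

neither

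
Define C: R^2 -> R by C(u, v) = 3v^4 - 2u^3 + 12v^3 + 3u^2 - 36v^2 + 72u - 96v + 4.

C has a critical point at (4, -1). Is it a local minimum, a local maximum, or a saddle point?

The mixed partial ∂²C/∂u∂v is 0, so the Hessian at any point is diag(C_uu, C_vv) = diag(6(-2u + 1), 36(v^2 + 2v - 2)).
At (4, -1): H = diag(-42, -108).
Both eigenvalues are negative, so H is negative definite: a local maximum.

local maximum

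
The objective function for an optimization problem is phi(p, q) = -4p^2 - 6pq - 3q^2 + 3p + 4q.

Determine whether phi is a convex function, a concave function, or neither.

phi is quadratic, so its Hessian is the constant matrix H = [[-8, -6], [-6, -6]].
det(H) = 12, tr(H) = -14.
det(H) > 0 and tr(H) < 0, so H is negative definite everywhere: concave.

concave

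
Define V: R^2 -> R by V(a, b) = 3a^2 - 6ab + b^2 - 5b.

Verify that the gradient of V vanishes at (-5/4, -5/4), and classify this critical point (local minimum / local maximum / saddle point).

∇V = (6a - 6b, -6a + 2b - 5); substituting (-5/4, -5/4) gives ∇V = (0, 0), so (-5/4, -5/4) is indeed a critical point.
The Hessian of V is constant: H = [[6, -6], [-6, 2]].
det(H) = 6·2 − (-6)² = -24.
Since det(H) < 0, H is indefinite and the critical point is a saddle point.

saddle point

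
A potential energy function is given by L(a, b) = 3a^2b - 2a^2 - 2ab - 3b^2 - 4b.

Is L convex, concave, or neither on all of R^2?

The term 3a^2b is cubic, so the Hessian is not constant.
∂²L/∂a² = 6b - 4, which takes both signs as b varies (negative for sufficiently negative b). A diagonal entry of the Hessian changing sign means the Hessian is neither positive- nor negative-semidefinite on all of R^2.

neither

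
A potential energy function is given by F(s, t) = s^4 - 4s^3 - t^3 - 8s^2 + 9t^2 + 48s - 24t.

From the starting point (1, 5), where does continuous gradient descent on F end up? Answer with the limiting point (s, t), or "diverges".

F is separable, so gradient descent decouples: s follows -∂F/∂s, t follows -∂F/∂t.
∂F/∂s = 4(s - 3)(s - 2)(s + 2); at s=1 this is 24, so s decreases.
∂F/∂t = -3(t - 4)(t - 2); at t=5 this is -9, so t increases.
The t-coordinate has no critical point in that direction and runs off to infinity.

diverges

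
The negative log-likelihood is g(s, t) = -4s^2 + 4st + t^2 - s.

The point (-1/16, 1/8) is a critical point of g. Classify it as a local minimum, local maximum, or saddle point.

saddle point

The Hessian of g is constant: H = [[-8, 4], [4, 2]].
det(H) = (-8)·2 − 4² = -32.
Since det(H) < 0, H is indefinite and the critical point is a saddle point.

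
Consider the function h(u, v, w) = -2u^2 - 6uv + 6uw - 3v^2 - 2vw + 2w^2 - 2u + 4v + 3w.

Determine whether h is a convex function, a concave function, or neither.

neither

h is quadratic, so its Hessian is the constant matrix H = [[-4, -6, 6], [-6, -6, -2], [6, -2, 4]].
Leading principal minors: -4, -12, 328.
Neither pattern holds ⇒ H is indefinite ⇒ neither convex nor concave.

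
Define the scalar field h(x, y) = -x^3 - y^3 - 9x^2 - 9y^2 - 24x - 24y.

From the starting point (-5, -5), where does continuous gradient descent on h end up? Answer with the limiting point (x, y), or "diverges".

(-4, -4)

h is separable, so gradient descent decouples: x follows -∂h/∂x, y follows -∂h/∂y.
∂h/∂x = -3(x + 2)(x + 4); at x=-5 this is -9, so x increases.
∂h/∂y = -3(y + 2)(y + 4); at y=-5 this is -9, so y increases.
x converges to its nearest critical value -4 (a local min of the x-part); y converges to -4. The iterate converges to (-4, -4).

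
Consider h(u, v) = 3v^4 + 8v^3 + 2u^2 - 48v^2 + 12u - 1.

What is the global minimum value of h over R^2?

h(u,v) separates as P(u) + Q(v) − 1, so its minimum is min P + min Q − 1.
P'(u) = 4u + 12 vanishes at u ∈ {-3}; Q'(v) = 12v(v - 2)(v + 4) vanishes at v ∈ {-4, 0, 2}.
Local minima of P (where P''>0): P(-3)=-18. Local minima of Q: Q(-4)=-512, Q(2)=-80.
So the global minimum of h is P(-3) + Q(-4) − 1 = -18 − 512 − 1 = -531, attained at (-3, -4).

-531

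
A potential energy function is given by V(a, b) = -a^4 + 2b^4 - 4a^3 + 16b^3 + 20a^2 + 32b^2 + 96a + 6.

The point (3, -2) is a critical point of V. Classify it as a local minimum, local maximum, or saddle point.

The mixed partial ∂²V/∂a∂b is 0, so the Hessian at any point is diag(V_aa, V_bb) = diag(4(-3a^2 - 6a + 10), 8(3b^2 + 12b + 8)).
At (3, -2): H = diag(-140, -32).
Both eigenvalues are negative, so H is negative definite: a local maximum.

local maximum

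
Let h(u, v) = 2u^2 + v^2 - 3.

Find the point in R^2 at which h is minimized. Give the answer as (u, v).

(0, 0)

h(u,v) separates as P(u) + Q(v) − 3, so its minimum is min P + min Q − 3.
P'(u) = 4u vanishes at u ∈ {0}; Q'(v) = 2v vanishes at v ∈ {0}.
Local minima of P (where P''>0): P(0)=0. Local minima of Q: Q(0)=0.
So the global minimum of h is P(0) + Q(0) − 3 = 0 + 0 − 3 = -3, attained at (0, 0).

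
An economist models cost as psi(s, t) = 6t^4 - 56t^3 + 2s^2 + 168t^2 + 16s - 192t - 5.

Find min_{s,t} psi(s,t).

psi(s,t) separates as P(s) + Q(t) − 5, so its minimum is min P + min Q − 5.
P'(s) = 4s + 16 vanishes at s ∈ {-4}; Q'(t) = 24(t - 4)(t - 2)(t - 1) vanishes at t ∈ {1, 2, 4}.
Local minima of P (where P''>0): P(-4)=-32. Local minima of Q: Q(1)=-74, Q(4)=-128.
So the global minimum of psi is P(-4) + Q(4) − 5 = -32 − 128 − 5 = -165, attained at (-4, 4).

-165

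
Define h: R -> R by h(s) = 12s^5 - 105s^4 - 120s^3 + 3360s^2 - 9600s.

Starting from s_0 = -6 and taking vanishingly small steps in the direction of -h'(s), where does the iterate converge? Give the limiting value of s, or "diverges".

diverges

h'(s) = 60(s - 5)(s - 4)(s - 2)(s + 4), so h'(-6) = 105600.
Gradient descent moves in the -h' direction, i.e. s is decreasing.
There is no critical point below s=-6, and h' keeps the same sign, so the iterate runs off to −∞.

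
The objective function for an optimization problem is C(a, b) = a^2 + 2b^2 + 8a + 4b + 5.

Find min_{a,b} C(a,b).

-13

C(a,b) separates as P(a) + Q(b) + 5, so its minimum is min P + min Q + 5.
P'(a) = 2a + 8 vanishes at a ∈ {-4}; Q'(b) = 4b + 4 vanishes at b ∈ {-1}.
Local minima of P (where P''>0): P(-4)=-16. Local minima of Q: Q(-1)=-2.
So the global minimum of C is P(-4) + Q(-1) + 5 = -16 − 2 + 5 = -13, attained at (-4, -1).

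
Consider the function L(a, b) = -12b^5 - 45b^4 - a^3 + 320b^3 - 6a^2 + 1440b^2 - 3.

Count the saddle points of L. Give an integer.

4

L separates as a function of a plus a function of b, so ∇L=0 decouples.
∂L/∂a = -3a(a + 4) = 0 at a ∈ {-4, 0}; ∂L/∂b = -60b(b - 4)(b + 3)(b + 4) = 0 at b ∈ {-4, -3, 0, 4}.
The Hessian is diagonal: diag(L_aa, L_bb). Second derivatives: L_aa(-4)=12, L_aa(0)=-12; L_bb(-4)=1920, L_bb(-3)=-1260, L_bb(0)=2880, L_bb(4)=-13440.
Saddle points occur where the two diagonal entries have opposite signs: (-4, -3), (-4, 4), (0, -4), (0, 0). Count: 4.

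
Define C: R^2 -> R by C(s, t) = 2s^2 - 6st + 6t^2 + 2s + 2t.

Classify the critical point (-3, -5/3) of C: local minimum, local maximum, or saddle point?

The Hessian of C is constant: H = [[4, -6], [-6, 12]].
det(H) = 4·12 − (-6)² = 12.
det(H) > 0 and tr(H) = 16 > 0, so H is positive definite and the point is a local minimum.

local minimum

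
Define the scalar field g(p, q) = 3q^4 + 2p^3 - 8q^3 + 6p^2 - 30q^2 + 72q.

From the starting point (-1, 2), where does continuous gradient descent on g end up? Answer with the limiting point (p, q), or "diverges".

g is separable, so gradient descent decouples: p follows -∂g/∂p, q follows -∂g/∂q.
∂g/∂p = 6p(p + 2); at p=-1 this is -6, so p increases.
∂g/∂q = 12(q - 3)(q - 1)(q + 2); at q=2 this is -48, so q increases.
p converges to its nearest critical value 0 (a local min of the p-part); q converges to 3. The iterate converges to (0, 3).

(0, 3)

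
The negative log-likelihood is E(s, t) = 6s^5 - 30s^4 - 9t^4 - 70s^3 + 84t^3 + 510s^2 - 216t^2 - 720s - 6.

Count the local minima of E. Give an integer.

2

E separates as a function of s plus a function of t, so ∇E=0 decouples.
∂E/∂s = 30(s - 4)(s - 2)(s - 1)(s + 3) = 0 at s ∈ {-3, 1, 2, 4}; ∂E/∂t = -36t(t - 4)(t - 3) = 0 at t ∈ {0, 3, 4}.
The Hessian is diagonal: diag(E_ss, E_tt). Second derivatives: E_ss(-3)=-4200, E_ss(1)=360, E_ss(2)=-300, E_ss(4)=1260; E_tt(0)=-432, E_tt(3)=108, E_tt(4)=-144.
Local minima occur where both diagonal entries positive: (1, 3), (4, 3). Count: 2.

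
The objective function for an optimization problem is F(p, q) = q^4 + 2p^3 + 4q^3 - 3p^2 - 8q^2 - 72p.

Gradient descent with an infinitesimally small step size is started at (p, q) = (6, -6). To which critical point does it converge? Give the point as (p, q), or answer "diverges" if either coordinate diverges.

F is separable, so gradient descent decouples: p follows -∂F/∂p, q follows -∂F/∂q.
∂F/∂p = 6(p - 4)(p + 3); at p=6 this is 108, so p decreases.
∂F/∂q = 4q(q - 1)(q + 4); at q=-6 this is -336, so q increases.
p converges to its nearest critical value 4 (a local min of the p-part); q converges to -4. The iterate converges to (4, -4).

(4, -4)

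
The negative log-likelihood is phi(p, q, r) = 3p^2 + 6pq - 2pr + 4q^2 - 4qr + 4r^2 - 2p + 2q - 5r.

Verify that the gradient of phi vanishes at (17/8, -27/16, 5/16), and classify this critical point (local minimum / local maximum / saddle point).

local minimum

∇phi = (6p + 6q - 2r - 2, 6p + 8q - 4r + 2, -2p - 4q + 8r - 5); substituting (17/8, -27/16, 5/16) gives ∇phi = (0, 0, 0), so (17/8, -27/16, 5/16) is indeed a critical point.
The Hessian is constant: H = [[6, 6, -2], [6, 8, -4], [-2, -4, 8]].
Leading principal minors: Δ₁ = 6, Δ₂ = 12, Δ₃ = 64.
All leading minors are positive, so H is positive definite: a local minimum.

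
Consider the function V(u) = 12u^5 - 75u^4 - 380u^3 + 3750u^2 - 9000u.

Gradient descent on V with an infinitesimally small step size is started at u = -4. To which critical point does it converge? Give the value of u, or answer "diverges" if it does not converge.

2

V'(u) = 60(u - 5)(u - 3)(u - 2)(u + 5), so V'(-4) = -22680.
Gradient descent moves in the -V' direction, i.e. u is increasing.
The nearest critical point in that direction is u = 2, where V'' = 1260 > 0 (a local minimum). The iterate converges there.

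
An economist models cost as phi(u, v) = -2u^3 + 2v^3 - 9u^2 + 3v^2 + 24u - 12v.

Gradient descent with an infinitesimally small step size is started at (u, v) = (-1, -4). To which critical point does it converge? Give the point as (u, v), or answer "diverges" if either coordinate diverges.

diverges

phi is separable, so gradient descent decouples: u follows -∂phi/∂u, v follows -∂phi/∂v.
∂phi/∂u = -6(u - 1)(u + 4); at u=-1 this is 36, so u decreases.
∂phi/∂v = 6(v - 1)(v + 2); at v=-4 this is 60, so v decreases.
The v-coordinate has no critical point in that direction and runs off to infinity.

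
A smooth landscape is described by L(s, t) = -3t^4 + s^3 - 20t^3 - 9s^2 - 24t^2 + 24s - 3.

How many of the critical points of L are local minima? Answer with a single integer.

L separates as a function of s plus a function of t, so ∇L=0 decouples.
∂L/∂s = 3(s - 4)(s - 2) = 0 at s ∈ {2, 4}; ∂L/∂t = -12t(t + 1)(t + 4) = 0 at t ∈ {-4, -1, 0}.
The Hessian is diagonal: diag(L_ss, L_tt). Second derivatives: L_ss(2)=-6, L_ss(4)=6; L_tt(-4)=-144, L_tt(-1)=36, L_tt(0)=-48.
Local minima occur where both diagonal entries positive: (4, -1). Count: 1.

1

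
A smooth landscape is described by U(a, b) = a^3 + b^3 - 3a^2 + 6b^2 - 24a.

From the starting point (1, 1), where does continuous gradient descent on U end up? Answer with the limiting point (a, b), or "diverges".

U is separable, so gradient descent decouples: a follows -∂U/∂a, b follows -∂U/∂b.
∂U/∂a = 3(a - 4)(a + 2); at a=1 this is -27, so a increases.
∂U/∂b = 3b(b + 4); at b=1 this is 15, so b decreases.
a converges to its nearest critical value 4 (a local min of the a-part); b converges to 0. The iterate converges to (4, 0).

(4, 0)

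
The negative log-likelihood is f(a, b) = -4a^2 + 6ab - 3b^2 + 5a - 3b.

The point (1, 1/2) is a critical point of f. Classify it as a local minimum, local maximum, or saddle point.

The Hessian of f is constant: H = [[-8, 6], [6, -6]].
det(H) = (-8)·(-6) − 6² = 12.
det(H) > 0 and tr(H) = -14 < 0, so H is negative definite and the point is a local maximum.

local maximum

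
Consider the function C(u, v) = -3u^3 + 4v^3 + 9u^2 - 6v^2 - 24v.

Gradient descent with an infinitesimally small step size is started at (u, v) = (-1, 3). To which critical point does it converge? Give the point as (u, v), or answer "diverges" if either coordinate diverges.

C is separable, so gradient descent decouples: u follows -∂C/∂u, v follows -∂C/∂v.
∂C/∂u = -9u(u - 2); at u=-1 this is -27, so u increases.
∂C/∂v = 12(v - 2)(v + 1); at v=3 this is 48, so v decreases.
u converges to its nearest critical value 0 (a local min of the u-part); v converges to 2. The iterate converges to (0, 2).

(0, 2)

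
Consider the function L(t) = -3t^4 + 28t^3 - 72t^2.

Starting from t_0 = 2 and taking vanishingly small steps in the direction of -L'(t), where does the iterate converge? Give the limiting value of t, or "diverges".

3

L'(t) = -12t(t - 4)(t - 3), so L'(2) = -48.
Gradient descent moves in the -L' direction, i.e. t is increasing.
The nearest critical point in that direction is t = 3, where L'' = 36 > 0 (a local minimum). The iterate converges there.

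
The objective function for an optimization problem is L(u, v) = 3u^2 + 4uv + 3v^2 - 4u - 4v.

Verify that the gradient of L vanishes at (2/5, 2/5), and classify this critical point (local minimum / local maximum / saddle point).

local minimum

∇L = (6u + 4v - 4, 4u + 6v - 4); substituting (2/5, 2/5) gives ∇L = (0, 0), so (2/5, 2/5) is indeed a critical point.
The Hessian of L is constant: H = [[6, 4], [4, 6]].
det(H) = 6·6 − 4² = 20.
det(H) > 0 and tr(H) = 12 > 0, so H is positive definite and the point is a local minimum.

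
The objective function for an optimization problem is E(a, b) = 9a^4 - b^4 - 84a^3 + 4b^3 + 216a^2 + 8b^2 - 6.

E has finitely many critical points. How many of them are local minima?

E separates as a function of a plus a function of b, so ∇E=0 decouples.
∂E/∂a = 36a(a - 4)(a - 3) = 0 at a ∈ {0, 3, 4}; ∂E/∂b = -4b(b - 4)(b + 1) = 0 at b ∈ {-1, 0, 4}.
The Hessian is diagonal: diag(E_aa, E_bb). Second derivatives: E_aa(0)=432, E_aa(3)=-108, E_aa(4)=144; E_bb(-1)=-20, E_bb(0)=16, E_bb(4)=-80.
Local minima occur where both diagonal entries positive: (0, 0), (4, 0). Count: 2.

2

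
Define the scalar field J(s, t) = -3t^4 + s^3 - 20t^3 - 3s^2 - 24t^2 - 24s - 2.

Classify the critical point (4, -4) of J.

The mixed partial ∂²J/∂s∂t is 0, so the Hessian at any point is diag(J_ss, J_tt) = diag(6(s - 1), -12(3t^2 + 10t + 4)).
At (4, -4): H = diag(18, -144).
The eigenvalues have opposite signs, so H is indefinite: a saddle point.

saddle point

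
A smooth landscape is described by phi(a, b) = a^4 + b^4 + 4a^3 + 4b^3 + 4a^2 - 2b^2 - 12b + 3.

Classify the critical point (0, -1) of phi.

saddle point

The mixed partial ∂²phi/∂a∂b is 0, so the Hessian at any point is diag(phi_aa, phi_bb) = diag(4(3a^2 + 6a + 2), 4(3b^2 + 6b - 1)).
At (0, -1): H = diag(8, -16).
The eigenvalues have opposite signs, so H is indefinite: a saddle point.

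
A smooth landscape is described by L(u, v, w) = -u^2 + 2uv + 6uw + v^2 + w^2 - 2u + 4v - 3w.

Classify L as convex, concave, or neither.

L is quadratic, so its Hessian is the constant matrix H = [[-2, 2, 6], [2, 2, 0], [6, 0, 2]].
Leading principal minors: -2, -8, -88.
Neither pattern holds ⇒ H is indefinite ⇒ neither convex nor concave.

neither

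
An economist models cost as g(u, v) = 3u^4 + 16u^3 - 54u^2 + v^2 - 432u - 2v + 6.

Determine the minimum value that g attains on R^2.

-1102

g(u,v) separates as P(u) + Q(v) + 6, so its minimum is min P + min Q + 6.
P'(u) = 12(u - 3)(u + 3)(u + 4) vanishes at u ∈ {-4, -3, 3}; Q'(v) = 2v - 2 vanishes at v ∈ {1}.
Local minima of P (where P''>0): P(-4)=608, P(3)=-1107. Local minima of Q: Q(1)=-1.
So the global minimum of g is P(3) + Q(1) + 6 = -1107 − 1 + 6 = -1102, attained at (3, 1).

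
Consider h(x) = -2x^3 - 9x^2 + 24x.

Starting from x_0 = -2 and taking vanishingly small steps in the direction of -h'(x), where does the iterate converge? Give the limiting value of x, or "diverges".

h'(x) = -6(x - 1)(x + 4), so h'(-2) = 36.
Gradient descent moves in the -h' direction, i.e. x is decreasing.
The nearest critical point in that direction is x = -4, where h'' = 30 > 0 (a local minimum). The iterate converges there.

-4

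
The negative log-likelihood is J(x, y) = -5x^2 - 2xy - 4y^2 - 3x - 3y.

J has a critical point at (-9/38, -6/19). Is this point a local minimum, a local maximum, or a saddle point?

local maximum

The Hessian of J is constant: H = [[-10, -2], [-2, -8]].
det(H) = (-10)·(-8) − (-2)² = 76.
det(H) > 0 and tr(H) = -18 < 0, so H is negative definite and the point is a local maximum.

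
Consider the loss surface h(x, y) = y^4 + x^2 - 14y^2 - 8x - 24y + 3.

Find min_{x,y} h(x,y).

h(x,y) separates as P(x) + Q(y) + 3, so its minimum is min P + min Q + 3.
P'(x) = 2x - 8 vanishes at x ∈ {4}; Q'(y) = 4(y - 3)(y + 1)(y + 2) vanishes at y ∈ {-2, -1, 3}.
Local minima of P (where P''>0): P(4)=-16. Local minima of Q: Q(-2)=8, Q(3)=-117.
So the global minimum of h is P(4) + Q(3) + 3 = -16 − 117 + 3 = -130, attained at (4, 3).

-130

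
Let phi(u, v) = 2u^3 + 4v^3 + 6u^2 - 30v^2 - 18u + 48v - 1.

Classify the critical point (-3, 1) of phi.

local maximum

The mixed partial ∂²phi/∂u∂v is 0, so the Hessian at any point is diag(phi_uu, phi_vv) = diag(12(u + 1), 12(2v - 5)).
At (-3, 1): H = diag(-24, -36).
Both eigenvalues are negative, so H is negative definite: a local maximum.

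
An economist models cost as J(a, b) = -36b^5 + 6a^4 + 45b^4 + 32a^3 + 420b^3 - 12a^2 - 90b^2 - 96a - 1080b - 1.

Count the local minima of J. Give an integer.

J separates as a function of a plus a function of b, so ∇J=0 decouples.
∂J/∂a = 24(a - 1)(a + 1)(a + 4) = 0 at a ∈ {-4, -1, 1}; ∂J/∂b = -180(b - 3)(b - 1)(b + 1)(b + 2) = 0 at b ∈ {-2, -1, 1, 3}.
The Hessian is diagonal: diag(J_aa, J_bb). Second derivatives: J_aa(-4)=360, J_aa(-1)=-144, J_aa(1)=240; J_bb(-2)=2700, J_bb(-1)=-1440, J_bb(1)=2160, J_bb(3)=-7200.
Local minima occur where both diagonal entries positive: (-4, -2), (-4, 1), (1, -2), (1, 1). Count: 4.

4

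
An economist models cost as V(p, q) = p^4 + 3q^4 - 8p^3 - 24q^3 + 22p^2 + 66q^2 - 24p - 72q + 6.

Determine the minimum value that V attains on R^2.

-30

V(p,q) separates as A(p) + B(q) + 6, so its minimum is min A + min B + 6.
A'(p) = 4(p - 3)(p - 2)(p - 1) vanishes at p ∈ {1, 2, 3}; B'(q) = 12(q - 3)(q - 2)(q - 1) vanishes at q ∈ {1, 2, 3}.
Local minima of A (where A''>0): A(1)=-9, A(3)=-9. Local minima of B: B(1)=-27, B(3)=-27.
So the global minimum of V is A(1) + B(1) + 6 = -9 − 27 + 6 = -30, attained at (1, 1).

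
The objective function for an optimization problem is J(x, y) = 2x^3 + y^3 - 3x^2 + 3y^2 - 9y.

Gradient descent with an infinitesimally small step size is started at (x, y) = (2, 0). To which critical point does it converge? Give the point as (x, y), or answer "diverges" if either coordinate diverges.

(1, 1)

J is separable, so gradient descent decouples: x follows -∂J/∂x, y follows -∂J/∂y.
∂J/∂x = 6x(x - 1); at x=2 this is 12, so x decreases.
∂J/∂y = 3(y - 1)(y + 3); at y=0 this is -9, so y increases.
x converges to its nearest critical value 1 (a local min of the x-part); y converges to 1. The iterate converges to (1, 1).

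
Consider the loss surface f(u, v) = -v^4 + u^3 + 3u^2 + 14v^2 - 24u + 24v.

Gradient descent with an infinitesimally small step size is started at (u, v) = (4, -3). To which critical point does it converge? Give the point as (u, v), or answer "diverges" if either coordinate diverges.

diverges

f is separable, so gradient descent decouples: u follows -∂f/∂u, v follows -∂f/∂v.
∂f/∂u = 3(u - 2)(u + 4); at u=4 this is 48, so u decreases.
∂f/∂v = -4(v - 3)(v + 1)(v + 2); at v=-3 this is 48, so v decreases.
The v-coordinate has no critical point in that direction and runs off to infinity.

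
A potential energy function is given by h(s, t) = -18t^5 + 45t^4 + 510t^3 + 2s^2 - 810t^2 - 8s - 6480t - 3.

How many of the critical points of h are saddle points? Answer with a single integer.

h separates as a function of s plus a function of t, so ∇h=0 decouples.
∂h/∂s = 4(s - 2) = 0 at s ∈ {2}; ∂h/∂t = -90(t - 4)(t - 3)(t + 2)(t + 3) = 0 at t ∈ {-3, -2, 3, 4}.
The Hessian is diagonal: diag(h_ss, h_tt). Second derivatives: h_ss(2)=4; h_tt(-3)=3780, h_tt(-2)=-2700, h_tt(3)=2700, h_tt(4)=-3780.
Saddle points occur where the two diagonal entries have opposite signs: (2, -2), (2, 4). Count: 2.

2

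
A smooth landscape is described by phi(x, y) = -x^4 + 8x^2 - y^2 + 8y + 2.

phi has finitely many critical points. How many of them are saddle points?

1

phi separates as a function of x plus a function of y, so ∇phi=0 decouples.
∂phi/∂x = -4x(x - 2)(x + 2) = 0 at x ∈ {-2, 0, 2}; ∂phi/∂y = -2(y - 4) = 0 at y ∈ {4}.
The Hessian is diagonal: diag(phi_xx, phi_yy). Second derivatives: phi_xx(-2)=-32, phi_xx(0)=16, phi_xx(2)=-32; phi_yy(4)=-2.
Saddle points occur where the two diagonal entries have opposite signs: (0, 4). Count: 1.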